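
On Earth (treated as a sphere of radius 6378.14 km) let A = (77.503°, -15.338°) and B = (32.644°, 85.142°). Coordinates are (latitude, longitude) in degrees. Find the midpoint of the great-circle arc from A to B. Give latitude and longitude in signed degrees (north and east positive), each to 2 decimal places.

61.28°, 70.30°

Central angle δ = 1.0547 rad. Interpolating on the sphere with fraction f = 0.5:
P = [sin((1−f)δ)·A + sin(fδ)·B] / sin δ = 0.5786·A + 0.5786·B in Cartesian coordinates,
giving P = (0.1620, 0.4523, 0.8770), i.e. latitude 61.28°, longitude 70.30°.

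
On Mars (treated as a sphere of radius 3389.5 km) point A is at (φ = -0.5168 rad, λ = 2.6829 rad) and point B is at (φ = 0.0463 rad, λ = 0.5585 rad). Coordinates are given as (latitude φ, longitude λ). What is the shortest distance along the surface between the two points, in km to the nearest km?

With latitudes φ₁ = -29.610°, φ₂ = 2.653° and longitude difference Δλ = -121.719°:
cos c = sin φ₁ sin φ₂ + cos φ₁ cos φ₂ cos Δλ = (-0.4941)(0.0463) + (0.8694)(0.9989)(-0.5258) = -0.47947,
so c = arccos(-0.47947) = 2.07085 rad.
Distance = R·c = 3389.5 × 2.0709 ≈ 7019 km.

7019 km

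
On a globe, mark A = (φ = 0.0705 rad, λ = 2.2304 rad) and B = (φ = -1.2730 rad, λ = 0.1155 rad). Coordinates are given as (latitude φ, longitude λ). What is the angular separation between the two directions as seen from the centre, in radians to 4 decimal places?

1.7914 rad

With latitudes φ₁ = 4.039°, φ₂ = -72.938° and longitude difference Δλ = -121.175°:
Haversine: a = sin²(Δφ/2) + cos φ₁ cos φ₂ sin²(Δλ/2) = 0.3873 + (0.9975)(0.2934)(0.7588) = 0.60943.
Central angle c = 2·arcsin(√a) = 1.79143 rad.
So the angular separation is 1.7914 rad.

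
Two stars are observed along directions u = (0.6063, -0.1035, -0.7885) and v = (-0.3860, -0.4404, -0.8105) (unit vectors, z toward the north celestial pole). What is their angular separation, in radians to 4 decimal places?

1.1033 rad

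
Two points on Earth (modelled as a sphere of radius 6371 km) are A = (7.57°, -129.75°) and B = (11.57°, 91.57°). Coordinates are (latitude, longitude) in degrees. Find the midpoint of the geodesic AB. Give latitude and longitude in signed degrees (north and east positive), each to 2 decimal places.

Central angle δ = 2.3503 rad. Interpolating on the sphere with fraction f = 0.5:
P = [sin((1−f)δ)·A + sin(fδ)·B] / sin δ = 1.2974·A + 1.2974·B in Cartesian coordinates,
giving P = (-0.8572, 0.2818, 0.4311), i.e. latitude 25.54°, longitude 161.80°.

25.54°, 161.80°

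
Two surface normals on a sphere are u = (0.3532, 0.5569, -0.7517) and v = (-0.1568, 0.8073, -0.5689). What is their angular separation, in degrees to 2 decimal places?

34.73°

u·v = 0.8218; |u| = 1.0000, |v| = 1.0000.
cos θ = (u·v)/(|u||v|) = 0.8219, so θ = 34.73°.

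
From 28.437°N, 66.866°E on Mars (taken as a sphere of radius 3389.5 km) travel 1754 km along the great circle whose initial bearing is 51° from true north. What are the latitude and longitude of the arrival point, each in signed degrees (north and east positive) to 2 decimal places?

43.44°, 98.84°

Angular distance δ = d/R = 1754/3389.5 = 0.51748 rad; initial bearing θ = 0.8901 rad.
sin φ₂ = sin φ₁ cos δ + cos φ₁ sin δ cos θ = (0.4762)(0.8691) + (0.8793)(0.4947)(0.6293) = 0.6876, so φ₂ = 43.44°.
Δλ = atan2(sin θ sin δ cos φ₁, cos δ − sin φ₁ sin φ₂) = atan2(0.3381, 0.5416) = 31.970°.
λ₂ = 66.866° + 31.970° = 98.84°.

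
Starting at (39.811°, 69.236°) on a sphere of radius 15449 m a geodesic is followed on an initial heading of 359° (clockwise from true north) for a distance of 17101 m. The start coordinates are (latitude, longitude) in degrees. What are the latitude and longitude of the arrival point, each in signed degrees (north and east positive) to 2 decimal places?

Angular distance δ = d/R = 17101/15449 = 1.10693 rad; initial bearing θ = 6.2657 rad.
sin φ₂ = sin φ₁ cos δ + cos φ₁ sin δ cos θ = (0.6403)(0.4474) + (0.7682)(0.8943)(0.9998) = 0.9733, so φ₂ = 76.74°.
Δλ = atan2(sin θ sin δ cos φ₁, cos δ − sin φ₁ sin φ₂) = atan2(-0.0120, -0.1758) = -176.098°.
λ₂ = 69.236° − 176.098° = -106.86°.

76.74°, -106.86°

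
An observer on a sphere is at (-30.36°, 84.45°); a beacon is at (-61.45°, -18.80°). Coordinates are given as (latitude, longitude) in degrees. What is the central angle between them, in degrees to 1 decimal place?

In radians: φ₁ = -0.5299, φ₂ = -1.0725, Δλ = -103.250° = -1.8021 rad.
Haversine: a = sin²(Δφ/2) + cos φ₁ cos φ₂ sin²(Δλ/2) = 0.0718 + (0.8629)(0.4779)(0.6146) = 0.32527.
Central angle c = 2·arcsin(√a) = 1.21381 rad.
So the angular separation is 69.5°.

69.5°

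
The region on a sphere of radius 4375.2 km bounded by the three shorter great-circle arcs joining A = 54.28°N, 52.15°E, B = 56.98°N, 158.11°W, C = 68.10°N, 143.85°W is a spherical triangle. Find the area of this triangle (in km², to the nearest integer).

1818980 km²

Side lengths (central angles): a = 0.2242, b = 0.9956, c = 1.1528 rad; semiperimeter s = 1.1863.
By l'Huilier's theorem, tan(E/4) = √[tan(s/2) tan((s−a)/2) tan((s−b)/2) tan((s−c)/2)], giving spherical excess E = 0.0950 rad.
Area = E·R² = 0.0950 × (4375.2)² ≈ 1818980 km².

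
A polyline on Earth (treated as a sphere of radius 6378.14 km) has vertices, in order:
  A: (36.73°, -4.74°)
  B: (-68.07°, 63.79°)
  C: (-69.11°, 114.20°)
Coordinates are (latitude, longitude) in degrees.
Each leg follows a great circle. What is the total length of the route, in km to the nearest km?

Leg A→B: central angle 2.0322 rad, distance 12961.7 km.
Leg B→C: central angle 0.3126 rad, distance 1993.9 km.
Total: 12961.7 + 1993.9 ≈ 14956 km.

14956 km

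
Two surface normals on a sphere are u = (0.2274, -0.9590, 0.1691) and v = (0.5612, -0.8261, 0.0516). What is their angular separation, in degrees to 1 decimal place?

21.8°

u·v = 0.9286; |u| = 1.0000, |v| = 1.0000.
cos θ = (u·v)/(|u||v|) = 0.9286, so θ = 21.8°.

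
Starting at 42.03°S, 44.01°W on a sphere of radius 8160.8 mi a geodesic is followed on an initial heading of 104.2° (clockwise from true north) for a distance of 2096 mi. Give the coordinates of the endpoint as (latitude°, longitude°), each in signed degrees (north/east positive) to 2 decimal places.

-43.94°, -24.01°

Angular distance δ = d/R = 2096/8160.8 = 0.25684 rad; initial bearing θ = 1.8186 rad.
sin φ₂ = sin φ₁ cos δ + cos φ₁ sin δ cos θ = (-0.6695)(0.9672) + (0.7428)(0.2540)(-0.2453) = -0.6938, so φ₂ = -43.94°.
Δλ = atan2(sin θ sin δ cos φ₁, cos δ − sin φ₁ sin φ₂) = atan2(0.1829, 0.5027) = 19.997°.
λ₂ = -44.010° + 19.997° = -24.01°.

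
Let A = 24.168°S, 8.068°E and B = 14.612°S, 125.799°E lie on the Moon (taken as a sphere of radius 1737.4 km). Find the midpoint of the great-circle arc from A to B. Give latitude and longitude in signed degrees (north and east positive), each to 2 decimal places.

-34.21°, 69.72°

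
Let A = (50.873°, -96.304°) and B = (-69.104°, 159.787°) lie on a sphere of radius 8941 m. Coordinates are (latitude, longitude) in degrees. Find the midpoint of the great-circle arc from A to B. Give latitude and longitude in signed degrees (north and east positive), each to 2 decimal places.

Central angle δ = 2.4636 rad. Interpolating on the sphere with fraction f = 0.5:
P = [sin((1−f)δ)·A + sin(fδ)·B] / sin δ = 1.5036·A + 1.5036·B in Cartesian coordinates,
giving P = (-0.6074, -0.7578, -0.2383), i.e. latitude -13.79°, longitude -128.72°.

-13.79°, -128.72°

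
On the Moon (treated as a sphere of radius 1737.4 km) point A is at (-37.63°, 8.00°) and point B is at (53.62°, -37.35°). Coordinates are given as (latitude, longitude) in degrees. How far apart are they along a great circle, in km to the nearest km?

Let φ₁ = -0.6568 rad, φ₂ = 0.9358 rad, and Δλ = -0.7915 rad.
cos c = sin φ₁ sin φ₂ + cos φ₁ cos φ₂ cos Δλ = (-0.6106)(0.8051) + (0.7920)(0.5931)(0.7028) = -0.16144,
so c = arccos(-0.16144) = 1.73294 rad.
Distance = R·c = 1737.4 × 1.7329 ≈ 3011 km.

3011 km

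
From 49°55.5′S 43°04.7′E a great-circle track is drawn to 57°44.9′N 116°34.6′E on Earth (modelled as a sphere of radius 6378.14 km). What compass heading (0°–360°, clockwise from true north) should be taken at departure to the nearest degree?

Δλ = 73.498° = 1.2828 rad.
y = sin Δλ · cos φ₂ = (0.9588)(0.5336) = 0.5117
x = cos φ₁ sin φ₂ − sin φ₁ cos φ₂ cos Δλ = (0.6438)(0.8457) − (-0.7652)(0.5336)(0.2840) = 0.6604
θ = atan2(y, x) = 37.77°, so the bearing is 38°.

38°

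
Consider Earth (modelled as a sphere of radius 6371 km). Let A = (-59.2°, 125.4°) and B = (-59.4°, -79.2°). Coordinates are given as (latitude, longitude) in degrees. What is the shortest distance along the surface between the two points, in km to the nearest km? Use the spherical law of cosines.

With latitudes φ₁ = -59.200°, φ₂ = -59.400° and longitude difference Δλ = 155.400°:
cos c = sin φ₁ sin φ₂ + cos φ₁ cos φ₂ cos Δλ = (-0.8590)(-0.8607) + (0.5120)(0.5090)(-0.9092) = 0.50235,
so c = arccos(0.50235) = 1.04448 rad.
Distance = R·c = 6371 × 1.0445 ≈ 6654 km.

6654 km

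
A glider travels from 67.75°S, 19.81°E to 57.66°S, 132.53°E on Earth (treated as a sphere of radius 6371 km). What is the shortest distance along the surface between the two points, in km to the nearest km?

5034 km

In radians: φ₁ = -1.1825, φ₂ = -1.0064, Δλ = 112.720° = 1.9673 rad.
cos c = sin φ₁ sin φ₂ + cos φ₁ cos φ₂ cos Δλ = (-0.9255)(-0.8449) + (0.3786)(0.5349)(-0.3862) = 0.70375,
so c = arccos(0.70375) = 0.79014 rad.
Distance = R·c = 6371 × 0.7901 ≈ 5034 km.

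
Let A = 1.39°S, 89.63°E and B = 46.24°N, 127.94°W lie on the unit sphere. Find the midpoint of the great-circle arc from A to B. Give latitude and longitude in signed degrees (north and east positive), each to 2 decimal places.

The central angle between A and B is δ = 2.1719 rad.
With f = 0.5, the slerp weights are sin((1−f)δ)/sin δ = 1.0728 and sin(fδ)/sin δ = 1.0728.
Weighted sum of the unit vectors: (1.0728)·(0.0065,0.9997,-0.0243) + (1.0728)·(-0.4252,-0.5455,0.7222) = (-0.4493, 0.4873, 0.7488).
Converting back: φ = atan2(z, √(x²+y²)) = 48.49°, λ = atan2(y, x) = 132.68°.

48.49°, 132.68°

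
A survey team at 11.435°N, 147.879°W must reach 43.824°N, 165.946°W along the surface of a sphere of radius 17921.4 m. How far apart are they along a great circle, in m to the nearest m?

With latitudes φ₁ = 11.435°, φ₂ = 43.824° and longitude difference Δλ = -18.067°:
cos c = sin φ₁ sin φ₂ + cos φ₁ cos φ₂ cos Δλ = (0.1983)(0.6924) + (0.9802)(0.7215)(0.9507) = 0.80956,
so c = arccos(0.80956) = 0.62739 rad.
Distance = R·c = 17921.4 × 0.6274 ≈ 11244 m.

11244 m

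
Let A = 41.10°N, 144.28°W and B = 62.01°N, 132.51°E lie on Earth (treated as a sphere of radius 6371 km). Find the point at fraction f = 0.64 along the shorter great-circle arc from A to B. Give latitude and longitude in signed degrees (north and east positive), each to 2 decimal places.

The central angle between A and B is δ = 0.8991 rad.
With f = 0.64, the slerp weights are sin((1−f)δ)/sin δ = 0.4063 and sin(fδ)/sin δ = 0.6952.
Weighted sum of the unit vectors: (0.4063)·(-0.6118,-0.4399,0.6574) + (0.6952)·(-0.3171,0.3460,0.8830) = (-0.4691, 0.0618, 0.8810).
Converting back: φ = atan2(z, √(x²+y²)) = 61.76°, λ = atan2(y, x) = 172.50°.

61.76°, 172.50°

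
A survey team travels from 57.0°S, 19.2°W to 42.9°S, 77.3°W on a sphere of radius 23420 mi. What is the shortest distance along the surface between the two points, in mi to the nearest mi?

15770 mi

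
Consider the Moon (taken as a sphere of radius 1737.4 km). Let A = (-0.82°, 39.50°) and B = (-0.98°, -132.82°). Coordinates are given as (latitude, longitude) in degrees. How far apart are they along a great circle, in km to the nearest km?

With latitudes φ₁ = -0.820°, φ₂ = -0.980° and longitude difference Δλ = -172.320°:
Haversine: a = sin²(Δφ/2) + cos φ₁ cos φ₂ sin²(Δλ/2) = 0.0000 + (0.9999)(0.9999)(0.9955) = 0.99527.
Central angle c = 2·arcsin(√a) = 3.00392 rad.
Distance = R·c = 1737.4 × 3.0039 ≈ 5219 km.

5219 km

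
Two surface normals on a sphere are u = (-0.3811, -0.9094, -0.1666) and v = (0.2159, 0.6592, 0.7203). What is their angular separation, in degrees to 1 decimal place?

143.3°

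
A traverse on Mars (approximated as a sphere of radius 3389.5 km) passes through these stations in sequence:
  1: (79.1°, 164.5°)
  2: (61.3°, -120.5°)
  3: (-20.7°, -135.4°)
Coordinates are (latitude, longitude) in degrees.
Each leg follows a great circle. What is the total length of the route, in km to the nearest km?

6545 km

Leg 1→2: central angle 0.4847 rad, distance 1642.8 km.
Leg 2→3: central angle 1.4464 rad, distance 4902.6 km.
Total: 1642.8 + 4902.6 ≈ 6545 km.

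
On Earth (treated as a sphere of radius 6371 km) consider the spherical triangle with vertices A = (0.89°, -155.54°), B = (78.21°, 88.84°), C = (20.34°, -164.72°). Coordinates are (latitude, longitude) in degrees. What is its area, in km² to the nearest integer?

3225990 km²

Side lengths (central angles): a = 1.2807, b = 0.3739, c = 1.6440 rad; semiperimeter s = 1.6493.
By l'Huilier's theorem, tan(E/4) = √[tan(s/2) tan((s−a)/2) tan((s−b)/2) tan((s−c)/2)], giving spherical excess E = 0.0795 rad.
Area = E·R² = 0.0795 × (6371)² ≈ 3225990 km².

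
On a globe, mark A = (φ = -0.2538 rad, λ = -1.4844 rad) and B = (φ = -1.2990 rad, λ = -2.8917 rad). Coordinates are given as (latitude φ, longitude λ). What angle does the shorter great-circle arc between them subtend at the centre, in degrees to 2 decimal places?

73.49°

Let φ₁ = -0.2538 rad, φ₂ = -1.2990 rad, and Δλ = -1.4073 rad.
cos c = sin φ₁ sin φ₂ + cos φ₁ cos φ₂ cos Δλ = (-0.2511)(-0.9633) + (0.9680)(0.2685)(0.1628) = 0.28416,
so c = arccos(0.28416) = 1.28266 rad.
So the angular separation is 73.49°.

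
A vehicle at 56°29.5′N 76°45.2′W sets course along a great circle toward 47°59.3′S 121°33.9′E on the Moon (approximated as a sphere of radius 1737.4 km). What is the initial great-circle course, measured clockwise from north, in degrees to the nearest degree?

With φ₁ = 0.9860, φ₂ = -0.8376, Δλ = -2.8219 rad, the forward-azimuth formula gives
θ = atan2( sin Δλ cos φ₂ , cos φ₁ sin φ₂ − sin φ₁ cos φ₂ cos Δλ ) = atan2(-0.2104, 0.1196) = -60.38°.
Adding 360° brings this into [0°, 360°): 300°.

300°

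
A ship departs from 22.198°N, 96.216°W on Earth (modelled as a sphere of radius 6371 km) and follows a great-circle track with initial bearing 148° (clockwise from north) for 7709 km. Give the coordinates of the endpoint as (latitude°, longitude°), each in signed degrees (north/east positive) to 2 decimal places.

Angular distance δ = d/R = 7709/6371 = 1.21001 rad; initial bearing θ = 2.5831 rad.
sin φ₂ = sin φ₁ cos δ + cos φ₁ sin δ cos θ = (0.3778)(0.3530) + (0.9259)(0.9356)(-0.8480) = -0.6013, so φ₂ = -36.96°.
Δλ = atan2(sin θ sin δ cos φ₁, cos δ − sin φ₁ sin φ₂) = atan2(0.4591, 0.5802) = 38.352°.
λ₂ = -96.216° + 38.352° = -57.86°.

-36.96°, -57.86°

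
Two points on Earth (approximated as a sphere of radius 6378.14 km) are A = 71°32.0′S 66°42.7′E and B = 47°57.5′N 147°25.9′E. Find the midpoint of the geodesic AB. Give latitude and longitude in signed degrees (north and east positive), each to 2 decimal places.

-14.68°, 123.98°

The central angle between A and B is δ = 2.3053 rad.
With f = 0.5, the slerp weights are sin((1−f)δ)/sin δ = 1.2313 and sin(fδ)/sin δ = 1.2313.
Weighted sum of the unit vectors: (1.2313)·(0.1252,0.2909,-0.9485) + (1.2313)·(-0.5644,0.3605,0.7427) = (-0.5407, 0.8021, -0.2535).
Converting back: φ = atan2(z, √(x²+y²)) = -14.68°, λ = atan2(y, x) = 123.98°.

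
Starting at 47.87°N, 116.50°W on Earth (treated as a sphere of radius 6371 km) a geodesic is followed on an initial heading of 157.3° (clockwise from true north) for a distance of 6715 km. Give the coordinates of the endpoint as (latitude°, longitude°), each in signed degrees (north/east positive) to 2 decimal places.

Angular distance δ = d/R = 6715/6371 = 1.05399 rad; initial bearing θ = 2.7454 rad.
sin φ₂ = sin φ₁ cos δ + cos φ₁ sin δ cos θ = (0.7416)(0.4941) + (0.6708)(0.8694)(-0.9225) = -0.1716, so φ₂ = -9.88°.
Δλ = atan2(sin θ sin δ cos φ₁, cos δ − sin φ₁ sin φ₂) = atan2(0.2251, 0.6214) = 19.911°.
λ₂ = -116.500° + 19.911° = -96.59°.

-9.88°, -96.59°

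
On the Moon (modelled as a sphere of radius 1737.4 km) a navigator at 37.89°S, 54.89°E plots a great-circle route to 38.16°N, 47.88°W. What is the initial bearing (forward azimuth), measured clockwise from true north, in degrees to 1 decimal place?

Δλ = -102.770° = -1.7937 rad.
y = sin Δλ · cos φ₂ = (-0.9753)(0.7863) = -0.7668
x = cos φ₁ sin φ₂ − sin φ₁ cos φ₂ cos Δλ = (0.7892)(0.6179) − (-0.6141)(0.7863)(-0.2210) = 0.3809
θ = atan2(y, x) = -63.59°; adding 360° gives 296.4°.

296.4°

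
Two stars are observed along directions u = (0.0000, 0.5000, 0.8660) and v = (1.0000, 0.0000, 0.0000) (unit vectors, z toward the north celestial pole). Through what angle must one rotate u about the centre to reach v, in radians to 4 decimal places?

1.5708 rad

u·v = 0.0000; |u| = 1.0000, |v| = 1.0000.
cos θ = (u·v)/(|u||v|) = 0.0000, so θ = 1.5708 rad.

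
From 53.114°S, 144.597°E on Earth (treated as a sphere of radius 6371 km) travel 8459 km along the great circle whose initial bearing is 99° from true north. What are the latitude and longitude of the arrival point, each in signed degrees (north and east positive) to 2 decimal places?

Angular distance δ = d/R = 8459/6371 = 1.32774 rad; initial bearing θ = 1.7279 rad.
sin φ₂ = sin φ₁ cos δ + cos φ₁ sin δ cos θ = (-0.7998)(0.2407) + (0.6002)(0.9706)(-0.1564) = -0.2836, so φ₂ = -16.48°.
Δλ = atan2(sin θ sin δ cos φ₁, cos δ − sin φ₁ sin φ₂) = atan2(0.5754, 0.0138) = 88.625°.
λ₂ = 144.597° + 88.625° = 233.22° → -126.78° after wrapping to (−180°, 180°].

-16.48°, -126.78°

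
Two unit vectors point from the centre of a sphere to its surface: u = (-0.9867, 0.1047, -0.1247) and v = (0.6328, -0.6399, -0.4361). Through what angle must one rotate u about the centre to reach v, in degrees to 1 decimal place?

u·v = -0.6370; |u| = 1.0000, |v| = 1.0000.
cos θ = (u·v)/(|u||v|) = -0.6369, so θ = 129.6°.

129.6°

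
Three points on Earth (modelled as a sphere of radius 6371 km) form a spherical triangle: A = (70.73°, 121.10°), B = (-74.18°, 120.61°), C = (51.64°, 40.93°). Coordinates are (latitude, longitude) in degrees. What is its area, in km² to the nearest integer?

80070695 km²

Side lengths (central angles): a = 2.3806, b = 0.6838, c = 2.5292 rad; semiperimeter s = 2.7968.
By l'Huilier's theorem, tan(E/4) = √[tan(s/2) tan((s−a)/2) tan((s−b)/2) tan((s−c)/2)], giving spherical excess E = 1.9727 rad.
Area = E·R² = 1.9727 × (6371)² ≈ 80070695 km².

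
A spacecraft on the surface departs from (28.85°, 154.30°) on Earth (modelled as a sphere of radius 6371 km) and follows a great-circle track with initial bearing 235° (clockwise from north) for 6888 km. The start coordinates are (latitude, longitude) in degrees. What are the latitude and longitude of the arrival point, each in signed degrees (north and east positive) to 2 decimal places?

-12.50°, 106.53°

Angular distance δ = d/R = 6888/6371 = 1.08115 rad; initial bearing θ = 4.1015 rad.
sin φ₂ = sin φ₁ cos δ + cos φ₁ sin δ cos θ = (0.4825)(0.4703) + (0.8759)(0.8825)(-0.5736) = -0.2164, so φ₂ = -12.50°.
Δλ = atan2(sin θ sin δ cos φ₁, cos δ − sin φ₁ sin φ₂) = atan2(-0.6332, 0.5747) = -47.770°.
λ₂ = 154.300° − 47.770° = 106.53°.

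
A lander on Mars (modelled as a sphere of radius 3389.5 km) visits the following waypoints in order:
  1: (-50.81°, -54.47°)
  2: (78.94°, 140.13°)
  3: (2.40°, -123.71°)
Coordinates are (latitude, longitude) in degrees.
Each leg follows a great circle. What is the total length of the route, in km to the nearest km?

Leg 1→2: central angle 2.6424 rad, distance 8956.4 km.
Leg 2→3: central angle 1.5503 rad, distance 5254.6 km.
Total: 8956.4 + 5254.6 ≈ 14211 km.

14211 km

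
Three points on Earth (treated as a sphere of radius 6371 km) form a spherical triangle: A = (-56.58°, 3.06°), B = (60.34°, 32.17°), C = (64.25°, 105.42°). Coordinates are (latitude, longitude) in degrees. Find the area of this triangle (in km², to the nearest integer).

35053768 km²

Side lengths (central angles): a = 0.5649, b = 2.5031, c = 2.0796 rad; semiperimeter s = 2.5738.
By l'Huilier's theorem, tan(E/4) = √[tan(s/2) tan((s−a)/2) tan((s−b)/2) tan((s−c)/2)], giving spherical excess E = 0.8636 rad.
Area = E·R² = 0.8636 × (6371)² ≈ 35053768 km².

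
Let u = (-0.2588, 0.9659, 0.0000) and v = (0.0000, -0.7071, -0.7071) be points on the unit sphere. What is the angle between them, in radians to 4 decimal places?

2.3227 rad

u·v = -0.6830; |u| = 1.0000, |v| = 1.0000.
cos θ = (u·v)/(|u||v|) = -0.6830, so θ = 2.3227 rad.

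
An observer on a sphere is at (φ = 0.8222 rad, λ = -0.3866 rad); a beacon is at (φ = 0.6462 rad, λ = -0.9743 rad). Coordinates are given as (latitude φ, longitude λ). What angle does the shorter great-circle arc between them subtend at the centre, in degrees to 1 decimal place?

26.7°

In radians: φ₁ = 0.8222, φ₂ = 0.6462, Δλ = -33.673° = -0.5877 rad.
cos c = sin φ₁ sin φ₂ + cos φ₁ cos φ₂ cos Δλ = (0.7326)(0.6022) + (0.6806)(0.7984)(0.8322) = 0.89338,
so c = arccos(0.89338) = 0.46598 rad.
So the angular separation is 26.7°.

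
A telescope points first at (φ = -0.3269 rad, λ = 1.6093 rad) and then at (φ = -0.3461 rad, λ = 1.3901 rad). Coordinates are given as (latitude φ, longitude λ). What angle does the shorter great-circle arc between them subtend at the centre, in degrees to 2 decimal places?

11.90°

Let φ₁ = -0.3269 rad, φ₂ = -0.3461 rad, and Δλ = -0.2192 rad.
cos c = sin φ₁ sin φ₂ + cos φ₁ cos φ₂ cos Δλ = (-0.3211)(-0.3392) + (0.9470)(0.9407)(0.9761) = 0.97850,
so c = arccos(0.97850) = 0.20775 rad.
So the angular separation is 11.90°.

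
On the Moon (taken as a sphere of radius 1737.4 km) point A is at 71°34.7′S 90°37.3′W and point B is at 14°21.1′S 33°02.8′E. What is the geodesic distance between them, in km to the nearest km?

2615 km

Let φ₁ = -1.2493 rad, φ₂ = -0.2505 rad, and Δλ = 2.1584 rad.
cos c = sin φ₁ sin φ₂ + cos φ₁ cos φ₂ cos Δλ = (-0.9488)(-0.2479) + (0.3160)(0.9688)(-0.5544) = 0.06545,
so c = arccos(0.06545) = 1.50530 rad.
Distance = R·c = 1737.4 × 1.5053 ≈ 2615 km.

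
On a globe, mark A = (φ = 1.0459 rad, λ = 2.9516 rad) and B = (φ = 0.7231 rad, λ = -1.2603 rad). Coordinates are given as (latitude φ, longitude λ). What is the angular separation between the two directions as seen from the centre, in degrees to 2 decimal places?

66.90°

In radians: φ₁ = 1.0459, φ₂ = 0.7231, Δλ = 118.676° = 2.0713 rad.
cos c = sin φ₁ sin φ₂ + cos φ₁ cos φ₂ cos Δλ = (0.8654)(0.6617) + (0.5011)(0.7498)(-0.4799) = 0.39234,
so c = arccos(0.39234) = 1.16762 rad.
So the angular separation is 66.90°.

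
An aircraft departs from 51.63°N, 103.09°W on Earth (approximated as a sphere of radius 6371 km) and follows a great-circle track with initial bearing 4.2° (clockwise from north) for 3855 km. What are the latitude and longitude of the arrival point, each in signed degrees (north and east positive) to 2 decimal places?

85.54°, -70.73°

Angular distance δ = d/R = 3855/6371 = 0.60509 rad; initial bearing θ = 0.0733 rad.
sin φ₂ = sin φ₁ cos δ + cos φ₁ sin δ cos θ = (0.7840)(0.8225) + (0.6207)(0.5688)(0.9973) = 0.9970, so φ₂ = 85.54°.
Δλ = atan2(sin θ sin δ cos φ₁, cos δ − sin φ₁ sin φ₂) = atan2(0.0259, 0.0408) = 32.359°.
λ₂ = -103.090° + 32.359° = -70.73°.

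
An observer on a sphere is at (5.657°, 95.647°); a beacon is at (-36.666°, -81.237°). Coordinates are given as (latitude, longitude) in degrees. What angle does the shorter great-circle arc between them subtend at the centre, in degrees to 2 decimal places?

148.86°

With latitudes φ₁ = 5.657°, φ₂ = -36.666° and longitude difference Δλ = -176.884°:
cos c = sin φ₁ sin φ₂ + cos φ₁ cos φ₂ cos Δλ = (0.0986)(-0.5971) + (0.9951)(0.8021)(-0.9985) = -0.85591,
so c = arccos(-0.85591) = 2.59810 rad.
So the angular separation is 148.86°.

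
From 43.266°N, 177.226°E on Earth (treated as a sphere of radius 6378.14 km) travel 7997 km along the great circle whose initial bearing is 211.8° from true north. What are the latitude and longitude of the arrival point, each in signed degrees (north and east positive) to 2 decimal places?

-21.99°, 144.54°

Angular distance δ = d/R = 7997/6378.14 = 1.25381 rad; initial bearing θ = 3.6966 rad.
sin φ₂ = sin φ₁ cos δ + cos φ₁ sin δ cos θ = (0.6854)(0.3117) + (0.7282)(0.9502)(-0.8499) = -0.3744, so φ₂ = -21.99°.
Δλ = atan2(sin θ sin δ cos φ₁, cos δ − sin φ₁ sin φ₂) = atan2(-0.3646, 0.5683) = -32.682°.
λ₂ = 177.226° − 32.682° = 144.54°.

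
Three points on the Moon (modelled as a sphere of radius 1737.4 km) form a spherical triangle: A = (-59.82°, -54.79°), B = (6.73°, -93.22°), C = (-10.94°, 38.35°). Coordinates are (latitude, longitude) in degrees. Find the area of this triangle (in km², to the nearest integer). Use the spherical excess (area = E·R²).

4185497 km²

Side lengths (central angles): a = 2.3040, b = 1.4333, c = 1.2768 rad; semiperimeter s = 2.5070.
By l'Huilier's theorem, tan(E/4) = √[tan(s/2) tan((s−a)/2) tan((s−b)/2) tan((s−c)/2)], giving spherical excess E = 1.3866 rad.
Area = E·R² = 1.3866 × (1737.4)² ≈ 4185497 km².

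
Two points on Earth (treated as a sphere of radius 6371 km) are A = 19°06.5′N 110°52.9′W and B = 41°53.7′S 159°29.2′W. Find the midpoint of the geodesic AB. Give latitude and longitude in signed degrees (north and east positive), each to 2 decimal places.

-12.45°, -132.12°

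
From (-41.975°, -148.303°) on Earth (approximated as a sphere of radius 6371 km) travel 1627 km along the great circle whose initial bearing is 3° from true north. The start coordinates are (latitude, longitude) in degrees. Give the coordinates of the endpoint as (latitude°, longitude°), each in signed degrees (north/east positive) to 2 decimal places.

Angular distance δ = d/R = 1627/6371 = 0.25538 rad; initial bearing θ = 0.0524 rad.
sin φ₂ = sin φ₁ cos δ + cos φ₁ sin δ cos θ = (-0.6688)(0.9676) + (0.7434)(0.2526)(0.9986) = -0.4596, so φ₂ = -27.36°.
Δλ = atan2(sin θ sin δ cos φ₁, cos δ − sin φ₁ sin φ₂) = atan2(0.0098, 0.6602) = 0.853°.
λ₂ = -148.303° + 0.853° = -147.45°.

-27.36°, -147.45°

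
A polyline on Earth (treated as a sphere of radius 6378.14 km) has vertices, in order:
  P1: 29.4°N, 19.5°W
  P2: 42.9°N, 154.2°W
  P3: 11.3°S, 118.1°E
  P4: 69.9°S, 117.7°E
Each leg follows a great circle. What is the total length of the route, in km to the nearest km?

27962 km

Leg P1→P2: central angle 1.6858 rad, distance 10752.2 km.
Leg P2→P3: central angle 1.6755 rad, distance 10686.9 km.
Leg P3→P4: central angle 1.0228 rad, distance 6523.4 km.
Total: 10752.2 + 10686.9 + 6523.4 ≈ 27962 km.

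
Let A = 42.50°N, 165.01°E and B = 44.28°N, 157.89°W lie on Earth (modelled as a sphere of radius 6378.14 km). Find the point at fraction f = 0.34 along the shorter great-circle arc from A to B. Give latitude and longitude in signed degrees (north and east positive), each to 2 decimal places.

The central angle between A and B is δ = 0.4676 rad.
With f = 0.34, the slerp weights are sin((1−f)δ)/sin δ = 0.6739 and sin(fδ)/sin δ = 0.3512.
Weighted sum of the unit vectors: (0.6739)·(-0.7122,0.1907,0.6756) + (0.3512)·(-0.6633,-0.2695,0.6982) = (-0.7129, 0.0339, 0.7005).
Converting back: φ = atan2(z, √(x²+y²)) = 44.46°, λ = atan2(y, x) = 177.28°.

44.46°, 177.28°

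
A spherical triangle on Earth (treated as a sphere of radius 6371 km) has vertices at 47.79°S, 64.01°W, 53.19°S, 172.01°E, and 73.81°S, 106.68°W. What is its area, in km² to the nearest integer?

2603261 km²

Side lengths (central angles): a = 0.6532, b = 0.5566, c = 1.1939 rad; semiperimeter s = 1.2019.
By l'Huilier's theorem, tan(E/4) = √[tan(s/2) tan((s−a)/2) tan((s−b)/2) tan((s−c)/2)], giving spherical excess E = 0.0641 rad.
Area = E·R² = 0.0641 × (6371)² ≈ 2603261 km².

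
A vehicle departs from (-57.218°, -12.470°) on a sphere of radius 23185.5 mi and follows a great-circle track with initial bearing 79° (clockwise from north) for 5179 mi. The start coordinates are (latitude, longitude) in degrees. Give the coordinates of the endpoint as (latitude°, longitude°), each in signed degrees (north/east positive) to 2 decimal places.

-52.84°, 8.63°

Angular distance δ = d/R = 5179/23185.5 = 0.22337 rad; initial bearing θ = 1.3788 rad.
sin φ₂ = sin φ₁ cos δ + cos φ₁ sin δ cos θ = (-0.8407)(0.9752) + (0.5414)(0.2215)(0.1908) = -0.7970, so φ₂ = -52.84°.
Δλ = atan2(sin θ sin δ cos φ₁, cos δ − sin φ₁ sin φ₂) = atan2(0.1177, 0.3051) = 21.100°.
λ₂ = -12.470° + 21.100° = 8.63°.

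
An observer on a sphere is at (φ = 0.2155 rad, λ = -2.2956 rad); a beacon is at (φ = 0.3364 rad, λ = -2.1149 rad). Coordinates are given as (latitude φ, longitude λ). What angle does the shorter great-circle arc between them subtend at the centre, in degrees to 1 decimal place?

12.1°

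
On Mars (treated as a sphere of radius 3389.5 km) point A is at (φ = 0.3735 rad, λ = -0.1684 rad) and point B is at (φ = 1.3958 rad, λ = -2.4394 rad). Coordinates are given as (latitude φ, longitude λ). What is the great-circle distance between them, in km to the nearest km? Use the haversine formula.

Let φ₁ = 0.3735 rad, φ₂ = 1.3958 rad, and Δλ = -2.2710 rad.
Haversine: a = sin²(Δφ/2) + cos φ₁ cos φ₂ sin²(Δλ/2) = 0.2393 + (0.9311)(0.1741)(0.8222) = 0.37257.
Central angle c = 2·arcsin(√a) = 1.31310 rad.
Distance = R·c = 3389.5 × 1.3131 ≈ 4451 km.

4451 km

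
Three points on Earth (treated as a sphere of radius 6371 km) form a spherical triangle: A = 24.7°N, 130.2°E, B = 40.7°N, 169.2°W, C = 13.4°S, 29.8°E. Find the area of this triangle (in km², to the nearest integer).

46640295 km²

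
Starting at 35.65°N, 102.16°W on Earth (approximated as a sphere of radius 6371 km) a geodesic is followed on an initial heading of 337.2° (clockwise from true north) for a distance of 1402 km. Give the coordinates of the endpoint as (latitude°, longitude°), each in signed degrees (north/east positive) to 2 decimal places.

Angular distance δ = d/R = 1402/6371 = 0.22006 rad; initial bearing θ = 5.8853 rad.
sin φ₂ = sin φ₁ cos δ + cos φ₁ sin δ cos θ = (0.5828)(0.9759) + (0.8126)(0.2183)(0.9219) = 0.7323, so φ₂ = 47.08°.
Δλ = atan2(sin θ sin δ cos φ₁, cos δ − sin φ₁ sin φ₂) = atan2(-0.0687, 0.5491) = -7.136°.
λ₂ = -102.160° − 7.136° = -109.30°.

47.08°, -109.30°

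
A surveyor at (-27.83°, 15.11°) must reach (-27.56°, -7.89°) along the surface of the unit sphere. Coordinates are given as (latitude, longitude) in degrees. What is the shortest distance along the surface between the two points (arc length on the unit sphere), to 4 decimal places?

0.3549

With latitudes φ₁ = -27.830°, φ₂ = -27.560° and longitude difference Δλ = -23.000°:
cos c = sin φ₁ sin φ₂ + cos φ₁ cos φ₂ cos Δλ = (-0.4668)(-0.4627) + (0.8843)(0.8865)(0.9205) = 0.93767,
so c = arccos(0.93767) = 0.35494 rad.
On the unit sphere the arc length equals the central angle: 0.3549.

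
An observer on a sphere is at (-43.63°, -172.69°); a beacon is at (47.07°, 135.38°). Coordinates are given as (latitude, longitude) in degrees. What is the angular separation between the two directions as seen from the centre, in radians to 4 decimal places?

1.7734 rad

Let φ₁ = -0.7615 rad, φ₂ = 0.8215 rad, and Δλ = -0.9063 rad.
Haversine: a = sin²(Δφ/2) + cos φ₁ cos φ₂ sin²(Δλ/2) = 0.5061 + (0.7238)(0.6811)(0.1917) = 0.60061.
Central angle c = 2·arcsin(√a) = 1.77340 rad.
So the angular separation is 1.7734 rad.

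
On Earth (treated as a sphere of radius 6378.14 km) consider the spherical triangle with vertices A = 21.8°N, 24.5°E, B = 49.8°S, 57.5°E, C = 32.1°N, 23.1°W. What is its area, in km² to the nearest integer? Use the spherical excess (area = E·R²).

Side lengths (central angles): a = 1.8929, b = 0.7558, c = 1.3500 rad; semiperimeter s = 1.9994.
By l'Huilier's theorem, tan(E/4) = √[tan(s/2) tan((s−a)/2) tan((s−b)/2) tan((s−c)/2)], giving spherical excess E = 0.5620 rad.
Area = E·R² = 0.5620 × (6378.14)² ≈ 22862807 km².

22862807 km²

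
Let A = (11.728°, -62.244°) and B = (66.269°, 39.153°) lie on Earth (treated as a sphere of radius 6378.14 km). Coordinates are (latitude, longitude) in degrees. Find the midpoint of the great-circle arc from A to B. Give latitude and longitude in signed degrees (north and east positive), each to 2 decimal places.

48.71°, -38.56°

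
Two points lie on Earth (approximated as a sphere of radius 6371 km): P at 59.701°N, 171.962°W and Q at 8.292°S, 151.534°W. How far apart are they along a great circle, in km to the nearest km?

7775 km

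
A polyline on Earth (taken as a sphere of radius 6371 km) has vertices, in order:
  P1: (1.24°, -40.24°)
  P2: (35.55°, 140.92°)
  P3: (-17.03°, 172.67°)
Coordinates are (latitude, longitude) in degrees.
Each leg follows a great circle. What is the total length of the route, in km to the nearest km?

22658 km

Leg P1→P2: central angle 2.4992 rad, distance 15922.5 km.
Leg P2→P3: central angle 1.0573 rad, distance 6736.0 km.
Total: 15922.5 + 6736.0 ≈ 22658 km.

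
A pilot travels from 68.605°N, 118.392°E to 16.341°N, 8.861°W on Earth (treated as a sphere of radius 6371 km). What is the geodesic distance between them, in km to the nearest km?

9688 km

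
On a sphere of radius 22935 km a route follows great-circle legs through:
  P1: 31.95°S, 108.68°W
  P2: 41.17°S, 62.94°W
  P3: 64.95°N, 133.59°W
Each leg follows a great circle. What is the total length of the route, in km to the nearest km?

Leg P1→P2: central angle 0.6532 rad, distance 14981.6 km.
Leg P2→P3: central angle 2.0838 rad, distance 47791.2 km.
Total: 14981.6 + 47791.2 ≈ 62773 km.

62773 km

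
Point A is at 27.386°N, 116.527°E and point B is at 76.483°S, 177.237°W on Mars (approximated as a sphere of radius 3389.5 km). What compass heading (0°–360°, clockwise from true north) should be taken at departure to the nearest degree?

167°

Δλ = 66.236° = 1.1560 rad.
y = sin Δλ · cos φ₂ = (0.9152)(0.2337) = 0.2139
x = cos φ₁ sin φ₂ − sin φ₁ cos φ₂ cos Δλ = (0.8879)(-0.9723) − (0.4600)(0.2337)(0.4030) = -0.9067
θ = atan2(y, x) = 166.72°, so the bearing is 167°.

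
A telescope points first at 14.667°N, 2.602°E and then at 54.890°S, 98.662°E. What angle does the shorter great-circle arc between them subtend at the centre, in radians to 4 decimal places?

1.8399 rad

In radians: φ₁ = 0.2560, φ₂ = -0.9580, Δλ = 96.060° = 1.6766 rad.
cos c = sin φ₁ sin φ₂ + cos φ₁ cos φ₂ cos Δλ = (0.2532)(-0.8180) + (0.9674)(0.5751)(-0.1056) = -0.26587,
so c = arccos(-0.26587) = 1.83990 rad.
So the angular separation is 1.8399 rad.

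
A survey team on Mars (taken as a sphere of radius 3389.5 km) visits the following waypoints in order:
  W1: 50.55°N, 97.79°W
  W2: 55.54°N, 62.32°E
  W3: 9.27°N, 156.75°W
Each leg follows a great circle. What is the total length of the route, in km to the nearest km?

10656 km

Leg W1→W2: central angle 1.2676 rad, distance 4296.5 km.
Leg W2→W3: central angle 1.8763 rad, distance 6359.6 km.
Total: 4296.5 + 6359.6 ≈ 10656 km.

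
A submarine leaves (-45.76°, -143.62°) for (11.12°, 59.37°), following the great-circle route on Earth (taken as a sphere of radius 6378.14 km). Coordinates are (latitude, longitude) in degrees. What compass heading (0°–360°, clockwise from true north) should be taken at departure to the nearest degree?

217°

Δλ = -157.010° = -2.7403 rad.
y = sin Δλ · cos φ₂ = (-0.3906)(0.9812) = -0.3832
x = cos φ₁ sin φ₂ − sin φ₁ cos φ₂ cos Δλ = (0.6977)(0.1929) − (-0.7164)(0.9812)(-0.9206) = -0.5126
θ = atan2(y, x) = -143.22°; adding 360° gives 217°.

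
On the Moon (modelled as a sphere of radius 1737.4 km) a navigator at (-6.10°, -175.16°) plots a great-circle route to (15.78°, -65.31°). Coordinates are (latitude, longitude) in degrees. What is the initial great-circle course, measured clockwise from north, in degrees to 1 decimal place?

75.4°

Δλ = 109.850° = 1.9172 rad.
y = sin Δλ · cos φ₂ = (0.9406)(0.9623) = 0.9051
x = cos φ₁ sin φ₂ − sin φ₁ cos φ₂ cos Δλ = (0.9943)(0.2719) − (-0.1063)(0.9623)(-0.3396) = 0.2357
θ = atan2(y, x) = 75.41°, so the bearing is 75.4°.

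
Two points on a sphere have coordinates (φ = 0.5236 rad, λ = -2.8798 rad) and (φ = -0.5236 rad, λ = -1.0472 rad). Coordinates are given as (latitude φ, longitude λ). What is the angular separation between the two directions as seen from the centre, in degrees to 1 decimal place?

116.4°

In radians: φ₁ = 0.5236, φ₂ = -0.5236, Δλ = 105.000° = 1.8326 rad.
cos c = sin φ₁ sin φ₂ + cos φ₁ cos φ₂ cos Δλ = (0.5000)(-0.5000) + (0.8660)(0.8660)(-0.2588) = -0.44412,
so c = arccos(-0.44412) = 2.03099 rad.
So the angular separation is 116.4°.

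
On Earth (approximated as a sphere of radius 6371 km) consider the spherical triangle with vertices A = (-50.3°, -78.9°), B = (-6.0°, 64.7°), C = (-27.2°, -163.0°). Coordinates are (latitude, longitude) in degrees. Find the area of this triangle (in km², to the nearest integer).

84396194 km²

Side lengths (central angles): a = 2.1502, b = 1.1482, c = 2.0163 rad; semiperimeter s = 2.6574.
By l'Huilier's theorem, tan(E/4) = √[tan(s/2) tan((s−a)/2) tan((s−b)/2) tan((s−c)/2)], giving spherical excess E = 2.0793 rad.
Area = E·R² = 2.0793 × (6371)² ≈ 84396194 km².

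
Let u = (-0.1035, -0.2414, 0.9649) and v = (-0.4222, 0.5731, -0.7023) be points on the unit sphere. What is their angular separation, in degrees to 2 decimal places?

140.56°

u·v = -0.7723; |u| = 1.0000, |v| = 1.0000.
cos θ = (u·v)/(|u||v|) = -0.7723, so θ = 140.56°.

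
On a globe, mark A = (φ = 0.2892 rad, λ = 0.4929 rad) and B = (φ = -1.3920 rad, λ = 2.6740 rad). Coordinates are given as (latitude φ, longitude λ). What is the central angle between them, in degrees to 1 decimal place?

112.2°

With latitudes φ₁ = 16.570°, φ₂ = -79.756° and longitude difference Δλ = 124.968°:
Haversine: a = sin²(Δφ/2) + cos φ₁ cos φ₂ sin²(Δλ/2) = 0.5551 + (0.9585)(0.1778)(0.7866) = 0.68917.
Central angle c = 2·arcsin(√a) = 1.95879 rad.
So the angular separation is 112.2°.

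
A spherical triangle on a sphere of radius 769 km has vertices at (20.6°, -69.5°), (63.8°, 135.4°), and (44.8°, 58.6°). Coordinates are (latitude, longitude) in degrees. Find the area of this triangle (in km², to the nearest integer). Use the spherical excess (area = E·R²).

Side lengths (central angles): a = 0.7901, b = 1.7334, c = 1.6300 rad; semiperimeter s = 2.0768.
By l'Huilier's theorem, tan(E/4) = √[tan(s/2) tan((s−a)/2) tan((s−b)/2) tan((s−c)/2)], giving spherical excess E = 0.8810 rad.
Area = E·R² = 0.8810 × (769)² ≈ 520972 km².

520972 km²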